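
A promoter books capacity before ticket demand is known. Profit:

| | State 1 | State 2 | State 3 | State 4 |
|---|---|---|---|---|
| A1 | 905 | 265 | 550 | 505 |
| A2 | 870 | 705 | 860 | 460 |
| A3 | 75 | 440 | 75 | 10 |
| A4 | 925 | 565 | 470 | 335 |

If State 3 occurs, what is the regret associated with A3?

Best payoff under State 3 is 860.
Regret = 860 − 75 = 785.

785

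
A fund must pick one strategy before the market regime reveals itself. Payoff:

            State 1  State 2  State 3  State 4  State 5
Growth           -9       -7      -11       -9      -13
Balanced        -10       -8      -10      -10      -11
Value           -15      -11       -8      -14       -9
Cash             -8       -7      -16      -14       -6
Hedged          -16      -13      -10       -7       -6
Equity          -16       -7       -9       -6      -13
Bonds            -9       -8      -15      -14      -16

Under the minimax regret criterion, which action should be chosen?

Column bests: State 1=-8, State 2=-7, State 3=-8, State 4=-6, State 5=-6.
Growth regrets: 1, 0, 3, 3, 7 → max 7
Balanced regrets: 2, 1, 2, 4, 5 → max 5
Value regrets: 7, 4, 0, 8, 3 → max 8
Cash regrets: 0, 0, 8, 8, 0 → max 8
Hedged regrets: 8, 6, 2, 1, 0 → max 8
Equity regrets: 8, 0, 1, 0, 7 → max 8
Bonds regrets: 1, 1, 7, 8, 10 → max 10
Smallest max regret = 5 → Balanced.

Balanced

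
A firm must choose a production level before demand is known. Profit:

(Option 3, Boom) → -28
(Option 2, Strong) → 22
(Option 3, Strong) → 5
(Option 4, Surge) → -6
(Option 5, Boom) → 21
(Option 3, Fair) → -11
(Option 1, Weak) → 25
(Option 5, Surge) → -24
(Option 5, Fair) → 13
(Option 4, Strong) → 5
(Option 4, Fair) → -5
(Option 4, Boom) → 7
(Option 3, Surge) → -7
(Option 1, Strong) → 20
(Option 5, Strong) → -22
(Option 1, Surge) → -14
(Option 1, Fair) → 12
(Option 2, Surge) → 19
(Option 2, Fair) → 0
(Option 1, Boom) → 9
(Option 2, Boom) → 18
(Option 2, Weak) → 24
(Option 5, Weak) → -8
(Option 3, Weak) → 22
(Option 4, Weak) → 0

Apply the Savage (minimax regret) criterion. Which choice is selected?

Column bests: Weak=25, Fair=13, Strong=22, Boom=21, Surge=19.
Option 1 regrets: 0, 1, 2, 12, 33 → max 33
Option 2 regrets: 1, 13, 0, 3, 0 → max 13
Option 3 regrets: 3, 24, 17, 49, 26 → max 49
Option 4 regrets: 25, 18, 17, 14, 25 → max 25
Option 5 regrets: 33, 0, 44, 0, 43 → max 44
Smallest max regret = 13 → Option 2.

Option 2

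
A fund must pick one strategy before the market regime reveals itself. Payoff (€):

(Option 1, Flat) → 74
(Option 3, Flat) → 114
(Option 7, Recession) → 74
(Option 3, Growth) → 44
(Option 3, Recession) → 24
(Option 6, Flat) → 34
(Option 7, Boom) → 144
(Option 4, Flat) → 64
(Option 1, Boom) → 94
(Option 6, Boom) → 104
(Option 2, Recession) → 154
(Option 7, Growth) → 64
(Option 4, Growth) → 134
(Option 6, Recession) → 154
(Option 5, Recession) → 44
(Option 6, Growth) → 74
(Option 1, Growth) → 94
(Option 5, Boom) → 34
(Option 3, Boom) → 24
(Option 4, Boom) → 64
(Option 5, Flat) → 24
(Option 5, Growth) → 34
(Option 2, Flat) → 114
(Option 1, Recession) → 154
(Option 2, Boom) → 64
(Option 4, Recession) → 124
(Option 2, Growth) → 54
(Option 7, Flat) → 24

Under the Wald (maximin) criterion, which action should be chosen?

Row minima: Option 1=74, Option 2=54, Option 3=24, Option 4=64, Option 5=24, Option 6=34, Option 7=24
Best worst-case = 74 → Option 1.

Option 1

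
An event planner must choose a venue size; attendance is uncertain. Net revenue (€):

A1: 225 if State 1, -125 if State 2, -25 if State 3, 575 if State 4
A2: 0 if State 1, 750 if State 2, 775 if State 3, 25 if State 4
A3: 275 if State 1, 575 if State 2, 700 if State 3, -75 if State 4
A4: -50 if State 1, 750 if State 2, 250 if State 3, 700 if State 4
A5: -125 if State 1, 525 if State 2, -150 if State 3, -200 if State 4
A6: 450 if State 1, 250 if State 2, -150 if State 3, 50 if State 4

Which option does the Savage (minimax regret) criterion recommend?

Column bests: State 1=450, State 2=750, State 3=775, State 4=700.
A1 regrets: 225, 875, 800, 125 → max 875
A2 regrets: 450, 0, 0, 675 → max 675
A3 regrets: 175, 175, 75, 775 → max 775
A4 regrets: 500, 0, 525, 0 → max 525
A5 regrets: 575, 225, 925, 900 → max 925
A6 regrets: 0, 500, 925, 650 → max 925
Smallest max regret = 525 → A4.

A4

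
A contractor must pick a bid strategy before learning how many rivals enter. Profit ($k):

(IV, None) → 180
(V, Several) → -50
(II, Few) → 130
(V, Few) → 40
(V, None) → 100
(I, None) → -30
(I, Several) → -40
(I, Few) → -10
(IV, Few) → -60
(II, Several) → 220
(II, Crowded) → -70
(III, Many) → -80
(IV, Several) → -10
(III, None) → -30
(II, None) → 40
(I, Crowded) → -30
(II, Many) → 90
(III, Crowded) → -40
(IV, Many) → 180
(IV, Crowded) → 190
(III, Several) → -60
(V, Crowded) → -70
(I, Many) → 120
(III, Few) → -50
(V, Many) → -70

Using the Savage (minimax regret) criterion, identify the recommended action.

Column bests: None=180, Few=130, Several=220, Many=180, Crowded=190.
I regrets: 210, 140, 260, 60, 220 → max 260
II regrets: 140, 0, 0, 90, 260 → max 260
III regrets: 210, 180, 280, 260, 230 → max 280
IV regrets: 0, 190, 230, 0, 0 → max 230
V regrets: 80, 90, 270, 250, 260 → max 270
Smallest max regret = 230 → IV.

IV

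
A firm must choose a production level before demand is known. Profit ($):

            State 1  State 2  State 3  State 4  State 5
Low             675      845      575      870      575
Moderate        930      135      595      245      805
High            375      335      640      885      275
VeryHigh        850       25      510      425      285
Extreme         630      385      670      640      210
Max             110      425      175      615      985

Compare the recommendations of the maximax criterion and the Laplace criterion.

Row maxima: Low=870, Moderate=930, High=885, VeryHigh=850, Extreme=670, Max=985
Best best-case = 985 → Max.
Row averages: Low=708, Moderate=542, High=502, VeryHigh=419, Extreme=507, Max=462
Highest average = 708 → Low.

maximax → Max; laplace → Low (disagree)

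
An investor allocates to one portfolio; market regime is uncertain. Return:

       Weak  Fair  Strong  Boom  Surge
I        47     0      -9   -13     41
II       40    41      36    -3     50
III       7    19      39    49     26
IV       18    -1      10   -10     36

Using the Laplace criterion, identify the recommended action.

Row averages: I=13.2, II=32.8, III=28, IV=10.6
Highest average = 32.8 → II.

II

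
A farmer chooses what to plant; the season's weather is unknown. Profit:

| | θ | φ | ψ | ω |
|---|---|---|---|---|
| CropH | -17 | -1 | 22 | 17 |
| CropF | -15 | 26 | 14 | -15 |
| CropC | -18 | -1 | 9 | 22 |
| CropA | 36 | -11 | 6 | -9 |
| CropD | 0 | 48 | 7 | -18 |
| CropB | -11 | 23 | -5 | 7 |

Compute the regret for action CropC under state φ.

49

Best payoff under φ is 48.
Regret = 48 − (-1) = 49.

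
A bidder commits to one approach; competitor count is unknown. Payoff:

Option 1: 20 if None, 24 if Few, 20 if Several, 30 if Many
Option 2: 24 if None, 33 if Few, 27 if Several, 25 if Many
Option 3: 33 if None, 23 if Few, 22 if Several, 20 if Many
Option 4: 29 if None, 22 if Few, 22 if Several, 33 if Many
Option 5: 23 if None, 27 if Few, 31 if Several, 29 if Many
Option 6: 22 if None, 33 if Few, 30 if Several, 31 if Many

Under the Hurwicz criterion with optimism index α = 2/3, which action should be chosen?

Option 2

Option 1: 2/3·30 + 1/3·20 = 80/3
Option 2: 2/3·33 + 1/3·24 = 30
Option 3: 2/3·33 + 1/3·20 = 86/3
Option 4: 2/3·33 + 1/3·22 = 88/3
Option 5: 2/3·31 + 1/3·23 = 85/3
Option 6: 2/3·33 + 1/3·22 = 88/3
Highest Hurwicz score = 30 → Option 2.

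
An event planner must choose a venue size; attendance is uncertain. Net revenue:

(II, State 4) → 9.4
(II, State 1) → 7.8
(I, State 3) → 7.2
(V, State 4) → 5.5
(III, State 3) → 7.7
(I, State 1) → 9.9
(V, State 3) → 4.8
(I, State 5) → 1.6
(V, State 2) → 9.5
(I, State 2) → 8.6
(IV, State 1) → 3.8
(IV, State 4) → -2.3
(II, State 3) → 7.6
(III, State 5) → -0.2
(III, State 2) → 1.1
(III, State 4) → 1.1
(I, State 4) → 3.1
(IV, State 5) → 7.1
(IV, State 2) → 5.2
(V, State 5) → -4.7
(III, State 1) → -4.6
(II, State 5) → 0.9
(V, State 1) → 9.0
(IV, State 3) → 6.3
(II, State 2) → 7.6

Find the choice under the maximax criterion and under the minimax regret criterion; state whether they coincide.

Row maxima: I=9.9, II=9.4, III=7.7, IV=7.1, V=9.5
Best best-case = 9.9 → I.
Column bests: State 1=9.9, State 2=9.5, State 3=7.7, State 4=9.4, State 5=7.1.
I regrets: 0.0, 0.9, 0.5, 6.3, 5.5 → max 6.3
II regrets: 2.1, 1.9, 0.1, 0.0, 6.2 → max 6.2
III regrets: 14.5, 8.4, 0.0, 8.3, 7.3 → max 14.5
IV regrets: 6.1, 4.3, 1.4, 11.7, 0.0 → max 11.7
V regrets: 0.9, 0.0, 2.9, 3.9, 11.8 → max 11.8
Smallest max regret = 6.2 → II.

maximax → I; minimax regret → II (disagree)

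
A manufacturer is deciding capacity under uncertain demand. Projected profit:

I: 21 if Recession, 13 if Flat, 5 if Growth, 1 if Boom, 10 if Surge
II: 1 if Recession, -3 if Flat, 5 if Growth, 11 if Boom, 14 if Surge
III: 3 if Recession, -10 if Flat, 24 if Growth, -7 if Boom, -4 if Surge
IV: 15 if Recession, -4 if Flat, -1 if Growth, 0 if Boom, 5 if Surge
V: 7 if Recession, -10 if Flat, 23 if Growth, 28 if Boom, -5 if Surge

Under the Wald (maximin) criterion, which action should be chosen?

Row minima: I=1, II=-3, III=-10, IV=-4, V=-10
Best worst-case = 1 → I.

I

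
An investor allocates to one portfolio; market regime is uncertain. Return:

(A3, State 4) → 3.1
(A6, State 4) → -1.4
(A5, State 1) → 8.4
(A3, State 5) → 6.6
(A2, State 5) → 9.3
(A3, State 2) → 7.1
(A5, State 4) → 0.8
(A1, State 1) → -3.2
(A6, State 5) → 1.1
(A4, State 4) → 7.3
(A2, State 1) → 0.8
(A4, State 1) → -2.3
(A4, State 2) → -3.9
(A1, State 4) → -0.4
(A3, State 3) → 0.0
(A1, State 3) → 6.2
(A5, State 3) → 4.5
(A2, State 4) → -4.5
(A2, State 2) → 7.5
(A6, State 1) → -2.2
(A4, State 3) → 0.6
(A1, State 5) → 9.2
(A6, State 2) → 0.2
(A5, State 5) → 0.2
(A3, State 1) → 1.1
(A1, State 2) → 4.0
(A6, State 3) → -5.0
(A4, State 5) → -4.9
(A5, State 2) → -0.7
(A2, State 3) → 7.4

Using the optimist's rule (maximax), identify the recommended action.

Row maxima: A1=9.2, A2=9.3, A3=7.1, A4=7.3, A5=8.4, A6=1.1
Best best-case = 9.3 → A2.

A2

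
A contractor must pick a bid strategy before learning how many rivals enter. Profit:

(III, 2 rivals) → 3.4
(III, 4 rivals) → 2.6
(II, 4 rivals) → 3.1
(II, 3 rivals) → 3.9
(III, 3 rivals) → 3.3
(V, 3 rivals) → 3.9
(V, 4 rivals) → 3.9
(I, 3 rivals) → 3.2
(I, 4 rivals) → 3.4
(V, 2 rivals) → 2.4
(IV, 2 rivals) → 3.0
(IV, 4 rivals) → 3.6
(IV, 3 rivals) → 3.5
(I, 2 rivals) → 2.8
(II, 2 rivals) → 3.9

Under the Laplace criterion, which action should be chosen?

II

Row averages: I=47/15, II=109/30, III=3.1, IV=101/30, V=3.4
Highest average = 109/30 → II.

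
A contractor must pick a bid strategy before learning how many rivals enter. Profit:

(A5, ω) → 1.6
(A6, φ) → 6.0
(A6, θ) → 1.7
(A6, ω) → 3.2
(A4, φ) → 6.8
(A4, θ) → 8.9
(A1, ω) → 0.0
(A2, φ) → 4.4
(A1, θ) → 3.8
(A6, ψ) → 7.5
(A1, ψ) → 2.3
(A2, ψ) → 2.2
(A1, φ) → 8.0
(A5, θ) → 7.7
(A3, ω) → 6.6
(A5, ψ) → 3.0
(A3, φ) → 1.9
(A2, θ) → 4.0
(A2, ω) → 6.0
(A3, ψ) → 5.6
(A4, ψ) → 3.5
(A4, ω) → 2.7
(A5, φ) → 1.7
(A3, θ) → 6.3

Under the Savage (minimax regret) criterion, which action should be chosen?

Column bests: θ=8.9, φ=8.0, ψ=7.5, ω=6.6.
A1 regrets: 5.1, 0.0, 5.2, 6.6 → max 6.6
A2 regrets: 4.9, 3.6, 5.3, 0.6 → max 5.3
A3 regrets: 2.6, 6.1, 1.9, 0.0 → max 6.1
A4 regrets: 0.0, 1.2, 4.0, 3.9 → max 4.0
A5 regrets: 1.2, 6.3, 4.5, 5.0 → max 6.3
A6 regrets: 7.2, 2.0, 0.0, 3.4 → max 7.2
Smallest max regret = 4.0 → A4.

A4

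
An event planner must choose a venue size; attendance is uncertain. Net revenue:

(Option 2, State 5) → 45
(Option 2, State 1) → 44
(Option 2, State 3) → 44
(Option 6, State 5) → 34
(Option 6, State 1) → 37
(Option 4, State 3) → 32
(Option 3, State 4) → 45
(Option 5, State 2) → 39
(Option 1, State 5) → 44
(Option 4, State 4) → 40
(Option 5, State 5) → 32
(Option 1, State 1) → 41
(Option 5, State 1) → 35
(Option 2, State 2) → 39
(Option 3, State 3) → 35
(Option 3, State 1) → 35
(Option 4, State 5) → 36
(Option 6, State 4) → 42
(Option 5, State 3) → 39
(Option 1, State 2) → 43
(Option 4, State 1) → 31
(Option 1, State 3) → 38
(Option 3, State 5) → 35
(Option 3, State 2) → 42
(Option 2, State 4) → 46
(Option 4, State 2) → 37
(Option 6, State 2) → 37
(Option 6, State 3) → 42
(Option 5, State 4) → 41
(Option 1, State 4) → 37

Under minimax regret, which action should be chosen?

Column bests: State 1=44, State 2=43, State 3=44, State 4=46, State 5=45.
Option 1 regrets: 3, 0, 6, 9, 1 → max 9
Option 2 regrets: 0, 4, 0, 0, 0 → max 4
Option 3 regrets: 9, 1, 9, 1, 10 → max 10
Option 4 regrets: 13, 6, 12, 6, 9 → max 13
Option 5 regrets: 9, 4, 5, 5, 13 → max 13
Option 6 regrets: 7, 6, 2, 4, 11 → max 11
Smallest max regret = 4 → Option 2.

Option 2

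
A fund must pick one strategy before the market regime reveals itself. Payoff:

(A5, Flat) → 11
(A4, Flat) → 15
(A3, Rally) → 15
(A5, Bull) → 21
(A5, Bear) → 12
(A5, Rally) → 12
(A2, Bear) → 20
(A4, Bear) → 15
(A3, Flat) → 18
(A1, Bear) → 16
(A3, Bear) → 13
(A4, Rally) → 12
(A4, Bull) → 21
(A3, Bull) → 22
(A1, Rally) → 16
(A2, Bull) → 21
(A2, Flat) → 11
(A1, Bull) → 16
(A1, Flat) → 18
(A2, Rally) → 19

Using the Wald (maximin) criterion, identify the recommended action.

Row minima: A1=16, A2=11, A3=13, A4=12, A5=11
Best worst-case = 16 → A1.

A1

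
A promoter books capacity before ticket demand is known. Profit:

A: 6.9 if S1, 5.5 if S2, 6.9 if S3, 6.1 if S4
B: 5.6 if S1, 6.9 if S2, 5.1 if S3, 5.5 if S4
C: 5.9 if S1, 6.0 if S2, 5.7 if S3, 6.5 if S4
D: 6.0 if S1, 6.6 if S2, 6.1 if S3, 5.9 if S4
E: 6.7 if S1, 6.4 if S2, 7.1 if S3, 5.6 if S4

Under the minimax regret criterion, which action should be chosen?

Column bests: S1=6.9, S2=6.9, S3=7.1, S4=6.5.
A regrets: 0.0, 1.4, 0.2, 0.4 → max 1.4
B regrets: 1.3, 0.0, 2.0, 1.0 → max 2.0
C regrets: 1.0, 0.9, 1.4, 0.0 → max 1.4
D regrets: 0.9, 0.3, 1.0, 0.6 → max 1.0
E regrets: 0.2, 0.5, 0.0, 0.9 → max 0.9
Smallest max regret = 0.9 → E.

E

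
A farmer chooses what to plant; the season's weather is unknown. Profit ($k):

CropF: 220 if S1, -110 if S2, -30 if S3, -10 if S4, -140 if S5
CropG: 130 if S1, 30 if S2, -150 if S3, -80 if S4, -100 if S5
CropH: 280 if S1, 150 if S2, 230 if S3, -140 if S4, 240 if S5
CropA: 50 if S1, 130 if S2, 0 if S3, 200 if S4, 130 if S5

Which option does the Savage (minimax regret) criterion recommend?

CropA

Column bests: S1=280, S2=150, S3=230, S4=200, S5=240.
CropF regrets: 60, 260, 260, 210, 380 → max 380
CropG regrets: 150, 120, 380, 280, 340 → max 380
CropH regrets: 0, 0, 0, 340, 0 → max 340
CropA regrets: 230, 20, 230, 0, 110 → max 230
Smallest max regret = 230 → CropA.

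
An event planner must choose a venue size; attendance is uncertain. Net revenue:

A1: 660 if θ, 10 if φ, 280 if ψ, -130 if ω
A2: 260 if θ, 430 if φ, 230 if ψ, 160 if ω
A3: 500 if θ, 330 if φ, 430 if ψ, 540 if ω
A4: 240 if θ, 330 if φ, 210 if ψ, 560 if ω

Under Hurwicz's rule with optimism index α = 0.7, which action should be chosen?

A3

A1: 0.7·660 + 0.3·(-130) = 423
A2: 0.7·430 + 0.3·160 = 349
A3: 0.7·540 + 0.3·330 = 477
A4: 0.7·560 + 0.3·210 = 455
Highest Hurwicz score = 477 → A3.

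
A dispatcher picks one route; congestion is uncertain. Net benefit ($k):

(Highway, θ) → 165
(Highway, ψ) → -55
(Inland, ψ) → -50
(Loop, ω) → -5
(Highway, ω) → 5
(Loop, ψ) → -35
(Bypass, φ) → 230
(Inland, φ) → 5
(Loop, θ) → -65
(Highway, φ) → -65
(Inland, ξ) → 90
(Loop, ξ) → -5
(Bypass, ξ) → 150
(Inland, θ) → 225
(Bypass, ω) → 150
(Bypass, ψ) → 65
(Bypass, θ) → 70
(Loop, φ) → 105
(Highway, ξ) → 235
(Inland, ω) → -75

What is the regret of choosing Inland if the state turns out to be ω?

225

Best payoff under ω is 150.
Regret = 150 − (-75) = 225.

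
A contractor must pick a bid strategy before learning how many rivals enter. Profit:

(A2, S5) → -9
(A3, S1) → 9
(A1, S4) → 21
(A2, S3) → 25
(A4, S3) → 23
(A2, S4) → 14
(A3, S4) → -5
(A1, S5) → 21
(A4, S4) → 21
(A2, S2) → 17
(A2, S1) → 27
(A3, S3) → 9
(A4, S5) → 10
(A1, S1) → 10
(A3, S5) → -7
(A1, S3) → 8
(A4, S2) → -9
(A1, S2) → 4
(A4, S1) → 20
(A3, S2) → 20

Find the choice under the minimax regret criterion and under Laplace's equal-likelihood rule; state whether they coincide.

minimax regret → A1; laplace → A2 (disagree)

Column bests: S1=27, S2=20, S3=25, S4=21, S5=21.
A1 regrets: 17, 16, 17, 0, 0 → max 17
A2 regrets: 0, 3, 0, 7, 30 → max 30
A3 regrets: 18, 0, 16, 26, 28 → max 28
A4 regrets: 7, 29, 2, 0, 11 → max 29
Smallest max regret = 17 → A1.
Row averages: A1=12.8, A2=14.8, A3=5.2, A4=13
Highest average = 14.8 → A2.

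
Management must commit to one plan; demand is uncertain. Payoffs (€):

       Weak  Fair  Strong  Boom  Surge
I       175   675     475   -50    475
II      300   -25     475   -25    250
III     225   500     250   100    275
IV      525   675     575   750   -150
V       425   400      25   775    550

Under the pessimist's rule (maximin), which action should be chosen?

III

Row minima: I=-50, II=-25, III=100, IV=-150, V=25
Best worst-case = 100 → III.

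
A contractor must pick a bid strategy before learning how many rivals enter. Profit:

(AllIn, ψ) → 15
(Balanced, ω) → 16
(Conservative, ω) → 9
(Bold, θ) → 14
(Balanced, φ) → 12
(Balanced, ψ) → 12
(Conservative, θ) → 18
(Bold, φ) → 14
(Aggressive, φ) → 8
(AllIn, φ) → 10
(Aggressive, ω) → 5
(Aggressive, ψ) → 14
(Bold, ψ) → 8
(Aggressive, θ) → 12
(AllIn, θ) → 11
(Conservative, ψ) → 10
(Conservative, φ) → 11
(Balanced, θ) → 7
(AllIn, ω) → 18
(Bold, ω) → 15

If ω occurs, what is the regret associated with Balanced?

2

Best payoff under ω is 18.
Regret = 18 − 16 = 2.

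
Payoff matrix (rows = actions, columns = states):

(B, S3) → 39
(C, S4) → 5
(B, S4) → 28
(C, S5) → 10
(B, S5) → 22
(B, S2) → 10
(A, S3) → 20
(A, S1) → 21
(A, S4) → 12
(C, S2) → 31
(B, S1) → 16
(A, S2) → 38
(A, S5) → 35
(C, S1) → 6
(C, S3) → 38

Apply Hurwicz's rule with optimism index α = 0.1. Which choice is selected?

A: 0.1·38 + 0.9·12 = 14.6
B: 0.1·39 + 0.9·10 = 12.9
C: 0.1·38 + 0.9·5 = 8.3
Highest Hurwicz score = 14.6 → A.

A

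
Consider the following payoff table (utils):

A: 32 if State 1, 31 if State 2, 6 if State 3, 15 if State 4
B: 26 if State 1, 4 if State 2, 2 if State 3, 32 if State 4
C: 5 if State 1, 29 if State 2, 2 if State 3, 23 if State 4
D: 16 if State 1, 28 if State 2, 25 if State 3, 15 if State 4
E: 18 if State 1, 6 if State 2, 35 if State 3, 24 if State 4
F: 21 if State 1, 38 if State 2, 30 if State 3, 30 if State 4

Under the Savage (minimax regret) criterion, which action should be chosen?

F

Column bests: State 1=32, State 2=38, State 3=35, State 4=32.
A regrets: 0, 7, 29, 17 → max 29
B regrets: 6, 34, 33, 0 → max 34
C regrets: 27, 9, 33, 9 → max 33
D regrets: 16, 10, 10, 17 → max 17
E regrets: 14, 32, 0, 8 → max 32
F regrets: 11, 0, 5, 2 → max 11
Smallest max regret = 11 → F.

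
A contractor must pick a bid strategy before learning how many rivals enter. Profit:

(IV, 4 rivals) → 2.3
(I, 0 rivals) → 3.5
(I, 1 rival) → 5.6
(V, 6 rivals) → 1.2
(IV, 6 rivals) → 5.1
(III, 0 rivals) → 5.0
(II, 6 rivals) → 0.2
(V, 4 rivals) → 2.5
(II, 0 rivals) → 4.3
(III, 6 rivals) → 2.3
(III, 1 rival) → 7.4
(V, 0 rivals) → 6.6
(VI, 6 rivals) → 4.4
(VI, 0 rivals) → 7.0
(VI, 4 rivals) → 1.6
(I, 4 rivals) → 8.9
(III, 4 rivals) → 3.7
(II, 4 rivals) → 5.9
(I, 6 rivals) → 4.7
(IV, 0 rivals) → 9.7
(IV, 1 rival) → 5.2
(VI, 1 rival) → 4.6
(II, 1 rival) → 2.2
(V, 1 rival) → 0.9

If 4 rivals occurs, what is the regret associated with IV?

6.6

Best payoff under 4 rivals is 8.9.
Regret = 8.9 − 2.3 = 6.6.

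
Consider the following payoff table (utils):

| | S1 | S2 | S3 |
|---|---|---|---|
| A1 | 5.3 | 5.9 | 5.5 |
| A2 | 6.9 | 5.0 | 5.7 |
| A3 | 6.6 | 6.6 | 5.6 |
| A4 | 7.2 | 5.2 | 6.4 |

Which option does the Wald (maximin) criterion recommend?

A3

Row minima: A1=5.3, A2=5.0, A3=5.6, A4=5.2
Best worst-case = 5.6 → A3.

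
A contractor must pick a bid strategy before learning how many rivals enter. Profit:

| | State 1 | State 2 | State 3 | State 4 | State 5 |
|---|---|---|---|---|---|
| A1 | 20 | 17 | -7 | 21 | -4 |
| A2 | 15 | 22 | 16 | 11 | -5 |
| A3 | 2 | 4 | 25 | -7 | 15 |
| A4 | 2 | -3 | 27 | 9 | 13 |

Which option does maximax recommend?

Row maxima: A1=21, A2=22, A3=25, A4=27
Best best-case = 27 → A4.

A4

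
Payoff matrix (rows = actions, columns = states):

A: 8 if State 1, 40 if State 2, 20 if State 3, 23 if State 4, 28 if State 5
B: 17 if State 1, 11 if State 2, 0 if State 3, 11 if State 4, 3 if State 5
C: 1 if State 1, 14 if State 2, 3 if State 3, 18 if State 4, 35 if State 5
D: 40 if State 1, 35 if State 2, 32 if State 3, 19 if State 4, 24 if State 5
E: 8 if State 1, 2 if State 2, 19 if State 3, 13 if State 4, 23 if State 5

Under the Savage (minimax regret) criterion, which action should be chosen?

Column bests: State 1=40, State 2=40, State 3=32, State 4=23, State 5=35.
A regrets: 32, 0, 12, 0, 7 → max 32
B regrets: 23, 29, 32, 12, 32 → max 32
C regrets: 39, 26, 29, 5, 0 → max 39
D regrets: 0, 5, 0, 4, 11 → max 11
E regrets: 32, 38, 13, 10, 12 → max 38
Smallest max regret = 11 → D.

D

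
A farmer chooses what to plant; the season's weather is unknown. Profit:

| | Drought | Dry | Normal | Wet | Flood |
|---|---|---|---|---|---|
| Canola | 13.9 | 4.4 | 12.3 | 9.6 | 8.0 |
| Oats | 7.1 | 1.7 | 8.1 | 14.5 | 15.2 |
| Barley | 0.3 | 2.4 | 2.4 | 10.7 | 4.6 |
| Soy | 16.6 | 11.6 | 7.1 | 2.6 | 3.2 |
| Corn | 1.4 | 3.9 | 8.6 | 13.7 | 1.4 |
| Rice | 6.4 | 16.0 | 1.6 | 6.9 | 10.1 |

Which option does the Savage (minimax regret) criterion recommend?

Rice

Column bests: Drought=16.6, Dry=16.0, Normal=12.3, Wet=14.5, Flood=15.2.
Canola regrets: 2.7, 11.6, 0.0, 4.9, 7.2 → max 11.6
Oats regrets: 9.5, 14.3, 4.2, 0.0, 0.0 → max 14.3
Barley regrets: 16.3, 13.6, 9.9, 3.8, 10.6 → max 16.3
Soy regrets: 0.0, 4.4, 5.2, 11.9, 12.0 → max 12.0
Corn regrets: 15.2, 12.1, 3.7, 0.8, 13.8 → max 15.2
Rice regrets: 10.2, 0.0, 10.7, 7.6, 5.1 → max 10.7
Smallest max regret = 10.7 → Rice.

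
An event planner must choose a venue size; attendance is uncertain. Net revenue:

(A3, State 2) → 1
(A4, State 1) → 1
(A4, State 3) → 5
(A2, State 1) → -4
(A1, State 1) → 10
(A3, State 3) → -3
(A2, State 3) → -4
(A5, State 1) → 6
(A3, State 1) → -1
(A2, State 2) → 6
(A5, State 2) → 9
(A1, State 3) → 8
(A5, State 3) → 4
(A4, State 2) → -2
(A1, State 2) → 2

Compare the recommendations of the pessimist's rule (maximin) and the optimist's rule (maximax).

Row minima: A1=2, A2=-4, A3=-3, A4=-2, A5=4
Best worst-case = 4 → A5.
Row maxima: A1=10, A2=6, A3=1, A4=5, A5=9
Best best-case = 10 → A1.

maximin → A5; maximax → A1 (disagree)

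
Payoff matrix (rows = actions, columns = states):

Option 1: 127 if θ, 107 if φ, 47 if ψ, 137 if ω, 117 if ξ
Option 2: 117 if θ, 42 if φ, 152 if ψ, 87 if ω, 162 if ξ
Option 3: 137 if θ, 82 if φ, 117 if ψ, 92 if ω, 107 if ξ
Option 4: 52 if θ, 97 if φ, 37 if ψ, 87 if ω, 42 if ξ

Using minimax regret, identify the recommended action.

Column bests: θ=137, φ=107, ψ=152, ω=137, ξ=162.
Option 1 regrets: 10, 0, 105, 0, 45 → max 105
Option 2 regrets: 20, 65, 0, 50, 0 → max 65
Option 3 regrets: 0, 25, 35, 45, 55 → max 55
Option 4 regrets: 85, 10, 115, 50, 120 → max 120
Smallest max regret = 55 → Option 3.

Option 3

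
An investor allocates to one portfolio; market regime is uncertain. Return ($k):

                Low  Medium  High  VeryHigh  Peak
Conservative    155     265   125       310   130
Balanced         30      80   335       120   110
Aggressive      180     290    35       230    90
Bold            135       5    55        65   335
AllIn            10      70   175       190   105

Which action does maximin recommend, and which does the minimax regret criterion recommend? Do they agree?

Row minima: Conservative=125, Balanced=30, Aggressive=35, Bold=5, AllIn=10
Best worst-case = 125 → Conservative.
Column bests: Low=180, Medium=290, High=335, VeryHigh=310, Peak=335.
Conservative regrets: 25, 25, 210, 0, 205 → max 210
Balanced regrets: 150, 210, 0, 190, 225 → max 225
Aggressive regrets: 0, 0, 300, 80, 245 → max 300
Bold regrets: 45, 285, 280, 245, 0 → max 285
AllIn regrets: 170, 220, 160, 120, 230 → max 230
Smallest max regret = 210 → Conservative.

maximin → Conservative; minimax regret → Conservative (agree)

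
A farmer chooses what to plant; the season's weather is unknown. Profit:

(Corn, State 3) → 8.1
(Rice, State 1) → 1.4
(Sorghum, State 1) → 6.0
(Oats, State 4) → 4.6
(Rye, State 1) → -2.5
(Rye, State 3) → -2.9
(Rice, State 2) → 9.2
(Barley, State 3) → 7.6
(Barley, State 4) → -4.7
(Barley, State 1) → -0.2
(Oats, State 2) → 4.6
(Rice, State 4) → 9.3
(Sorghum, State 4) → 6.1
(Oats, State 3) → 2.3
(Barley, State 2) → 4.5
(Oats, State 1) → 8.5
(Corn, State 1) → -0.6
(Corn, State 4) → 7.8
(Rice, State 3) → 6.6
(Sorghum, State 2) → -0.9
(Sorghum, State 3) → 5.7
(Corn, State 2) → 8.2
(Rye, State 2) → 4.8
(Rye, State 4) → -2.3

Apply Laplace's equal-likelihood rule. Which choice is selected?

Rice

Row averages: Rice=6.625, Oats=5, Corn=5.875, Rye=-0.725, Barley=1.8, Sorghum=4.225
Highest average = 6.625 → Rice.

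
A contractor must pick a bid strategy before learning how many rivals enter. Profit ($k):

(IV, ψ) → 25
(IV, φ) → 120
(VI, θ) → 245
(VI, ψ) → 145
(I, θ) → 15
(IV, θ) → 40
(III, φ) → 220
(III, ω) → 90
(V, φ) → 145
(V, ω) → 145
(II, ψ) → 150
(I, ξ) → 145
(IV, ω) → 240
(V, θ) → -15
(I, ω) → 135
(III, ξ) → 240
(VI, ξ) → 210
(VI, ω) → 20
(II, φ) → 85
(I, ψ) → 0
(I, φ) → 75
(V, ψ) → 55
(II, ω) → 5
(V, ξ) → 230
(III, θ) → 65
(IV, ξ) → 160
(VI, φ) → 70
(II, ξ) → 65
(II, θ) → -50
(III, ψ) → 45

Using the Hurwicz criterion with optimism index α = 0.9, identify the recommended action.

I: 0.9·145 + 0.1·0 = 130.5
II: 0.9·150 + 0.1·(-50) = 130
III: 0.9·240 + 0.1·45 = 220.5
IV: 0.9·240 + 0.1·25 = 218.5
V: 0.9·230 + 0.1·(-15) = 205.5
VI: 0.9·245 + 0.1·20 = 222.5
Highest Hurwicz score = 222.5 → VI.

VI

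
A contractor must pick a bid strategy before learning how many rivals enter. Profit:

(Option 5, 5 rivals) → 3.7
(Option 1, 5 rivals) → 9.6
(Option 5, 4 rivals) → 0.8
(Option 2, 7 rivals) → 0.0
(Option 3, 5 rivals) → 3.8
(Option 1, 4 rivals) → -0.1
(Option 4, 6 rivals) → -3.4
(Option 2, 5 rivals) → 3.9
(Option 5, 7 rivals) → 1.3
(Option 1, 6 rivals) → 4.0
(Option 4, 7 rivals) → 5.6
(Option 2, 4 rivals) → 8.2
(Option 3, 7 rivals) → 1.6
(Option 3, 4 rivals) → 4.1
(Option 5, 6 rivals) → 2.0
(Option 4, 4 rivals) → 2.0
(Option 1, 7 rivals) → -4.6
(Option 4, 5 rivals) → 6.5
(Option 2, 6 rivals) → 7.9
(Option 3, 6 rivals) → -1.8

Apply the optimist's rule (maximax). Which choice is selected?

Option 1

Row maxima: Option 1=9.6, Option 2=8.2, Option 3=4.1, Option 4=6.5, Option 5=3.7
Best best-case = 9.6 → Option 1.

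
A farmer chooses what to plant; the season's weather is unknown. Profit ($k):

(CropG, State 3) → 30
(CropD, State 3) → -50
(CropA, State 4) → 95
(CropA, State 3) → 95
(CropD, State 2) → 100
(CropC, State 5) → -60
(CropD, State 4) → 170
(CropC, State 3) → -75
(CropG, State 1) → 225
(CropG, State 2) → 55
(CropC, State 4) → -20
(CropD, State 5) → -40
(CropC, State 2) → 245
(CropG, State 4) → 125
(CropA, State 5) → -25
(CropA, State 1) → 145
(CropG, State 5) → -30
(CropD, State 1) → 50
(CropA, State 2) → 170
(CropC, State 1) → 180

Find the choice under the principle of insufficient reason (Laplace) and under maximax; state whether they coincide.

Row averages: CropG=81, CropD=46, CropA=96, CropC=54
Highest average = 96 → CropA.
Row maxima: CropG=225, CropD=170, CropA=170, CropC=245
Best best-case = 245 → CropC.

laplace → CropA; maximax → CropC (disagree)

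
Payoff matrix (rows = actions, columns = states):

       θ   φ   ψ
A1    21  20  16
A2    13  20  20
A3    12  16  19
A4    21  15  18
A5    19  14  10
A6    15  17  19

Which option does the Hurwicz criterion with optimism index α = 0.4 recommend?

A1

A1: 0.4·21 + 0.6·16 = 18
A2: 0.4·20 + 0.6·13 = 15.8
A3: 0.4·19 + 0.6·12 = 14.8
A4: 0.4·21 + 0.6·15 = 17.4
A5: 0.4·19 + 0.6·10 = 13.6
A6: 0.4·19 + 0.6·15 = 16.6
Highest Hurwicz score = 18 → A1.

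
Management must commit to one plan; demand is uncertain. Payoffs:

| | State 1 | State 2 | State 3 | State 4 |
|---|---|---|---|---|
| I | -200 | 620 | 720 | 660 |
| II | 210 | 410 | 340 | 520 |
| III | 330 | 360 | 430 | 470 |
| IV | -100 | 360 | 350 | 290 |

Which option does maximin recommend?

III

Row minima: I=-200, II=210, III=330, IV=-100
Best worst-case = 330 → III.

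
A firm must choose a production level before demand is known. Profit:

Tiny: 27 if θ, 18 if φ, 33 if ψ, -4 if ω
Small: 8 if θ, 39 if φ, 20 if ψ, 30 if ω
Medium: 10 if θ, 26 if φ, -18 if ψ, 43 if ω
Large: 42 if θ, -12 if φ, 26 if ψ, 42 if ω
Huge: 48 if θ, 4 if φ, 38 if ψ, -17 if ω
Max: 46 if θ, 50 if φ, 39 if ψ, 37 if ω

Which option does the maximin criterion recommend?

Row minima: Tiny=-4, Small=8, Medium=-18, Large=-12, Huge=-17, Max=37
Best worst-case = 37 → Max.

Max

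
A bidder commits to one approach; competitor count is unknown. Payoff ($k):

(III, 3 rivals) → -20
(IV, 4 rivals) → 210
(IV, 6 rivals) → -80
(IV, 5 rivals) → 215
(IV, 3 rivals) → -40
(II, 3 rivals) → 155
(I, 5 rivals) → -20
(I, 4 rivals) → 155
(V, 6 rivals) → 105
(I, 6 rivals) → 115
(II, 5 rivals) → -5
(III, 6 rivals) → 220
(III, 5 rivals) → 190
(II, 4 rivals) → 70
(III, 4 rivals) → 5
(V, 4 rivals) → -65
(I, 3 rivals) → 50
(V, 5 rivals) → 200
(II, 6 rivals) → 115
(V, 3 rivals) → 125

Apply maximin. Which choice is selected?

II

Row minima: I=-20, II=-5, III=-20, IV=-80, V=-65
Best worst-case = -5 → II.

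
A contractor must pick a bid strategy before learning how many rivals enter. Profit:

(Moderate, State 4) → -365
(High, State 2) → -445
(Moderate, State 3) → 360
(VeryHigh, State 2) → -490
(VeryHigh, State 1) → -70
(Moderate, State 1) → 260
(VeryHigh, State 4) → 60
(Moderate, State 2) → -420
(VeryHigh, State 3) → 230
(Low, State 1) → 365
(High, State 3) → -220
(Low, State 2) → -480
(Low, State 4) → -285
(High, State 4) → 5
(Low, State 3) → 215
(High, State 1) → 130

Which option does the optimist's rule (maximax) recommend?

Row maxima: Low=365, Moderate=360, High=130, VeryHigh=230
Best best-case = 365 → Low.

Low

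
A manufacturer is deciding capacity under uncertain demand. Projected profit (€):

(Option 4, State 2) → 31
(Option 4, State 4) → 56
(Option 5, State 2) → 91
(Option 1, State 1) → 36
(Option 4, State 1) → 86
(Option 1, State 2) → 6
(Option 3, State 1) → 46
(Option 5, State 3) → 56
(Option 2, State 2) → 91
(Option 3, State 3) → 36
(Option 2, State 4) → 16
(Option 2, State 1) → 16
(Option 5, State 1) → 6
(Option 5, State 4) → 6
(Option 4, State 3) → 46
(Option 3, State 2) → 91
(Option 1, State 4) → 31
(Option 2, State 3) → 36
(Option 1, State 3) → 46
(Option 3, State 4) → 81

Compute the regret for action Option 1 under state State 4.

Best payoff under State 4 is 81.
Regret = 81 − 31 = 50.

50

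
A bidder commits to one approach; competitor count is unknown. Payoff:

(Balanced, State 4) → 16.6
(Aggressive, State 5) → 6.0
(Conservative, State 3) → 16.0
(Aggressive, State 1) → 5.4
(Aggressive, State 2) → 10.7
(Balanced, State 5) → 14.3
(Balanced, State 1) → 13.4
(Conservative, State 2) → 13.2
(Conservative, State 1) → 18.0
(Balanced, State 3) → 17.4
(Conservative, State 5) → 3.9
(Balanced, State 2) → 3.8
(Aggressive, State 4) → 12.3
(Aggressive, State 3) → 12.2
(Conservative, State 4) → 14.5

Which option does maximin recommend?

Row minima: Conservative=3.9, Balanced=3.8, Aggressive=5.4
Best worst-case = 5.4 → Aggressive.

Aggressive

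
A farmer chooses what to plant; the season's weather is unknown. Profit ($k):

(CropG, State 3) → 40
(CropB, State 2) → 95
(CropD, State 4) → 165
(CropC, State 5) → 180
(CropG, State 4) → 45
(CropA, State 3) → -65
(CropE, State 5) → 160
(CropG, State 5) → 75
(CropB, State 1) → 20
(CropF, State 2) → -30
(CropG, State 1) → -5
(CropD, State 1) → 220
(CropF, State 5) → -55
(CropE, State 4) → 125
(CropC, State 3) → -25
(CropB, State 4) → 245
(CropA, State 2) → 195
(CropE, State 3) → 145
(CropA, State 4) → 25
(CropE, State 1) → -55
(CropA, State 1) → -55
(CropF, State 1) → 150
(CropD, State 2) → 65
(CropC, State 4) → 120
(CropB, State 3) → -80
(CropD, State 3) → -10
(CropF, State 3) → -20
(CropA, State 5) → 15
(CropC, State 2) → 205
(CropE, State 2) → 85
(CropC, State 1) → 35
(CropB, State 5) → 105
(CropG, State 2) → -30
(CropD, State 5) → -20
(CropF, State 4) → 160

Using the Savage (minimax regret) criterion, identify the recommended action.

CropC

Column bests: State 1=220, State 2=205, State 3=145, State 4=245, State 5=180.
CropD regrets: 0, 140, 155, 80, 200 → max 200
CropA regrets: 275, 10, 210, 220, 165 → max 275
CropF regrets: 70, 235, 165, 85, 235 → max 235
CropB regrets: 200, 110, 225, 0, 75 → max 225
CropG regrets: 225, 235, 105, 200, 105 → max 235
CropE regrets: 275, 120, 0, 120, 20 → max 275
CropC regrets: 185, 0, 170, 125, 0 → max 185
Smallest max regret = 185 → CropC.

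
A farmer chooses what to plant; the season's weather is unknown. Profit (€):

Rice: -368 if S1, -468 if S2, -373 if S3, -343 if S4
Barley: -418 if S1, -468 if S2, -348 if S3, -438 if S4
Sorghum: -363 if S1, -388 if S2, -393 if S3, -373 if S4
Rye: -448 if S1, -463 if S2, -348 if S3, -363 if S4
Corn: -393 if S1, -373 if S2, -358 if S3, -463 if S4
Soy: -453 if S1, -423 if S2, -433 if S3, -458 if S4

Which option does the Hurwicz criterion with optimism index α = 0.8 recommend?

Rice

Rice: 0.8·(-343) + 0.2·(-468) = -368
Barley: 0.8·(-348) + 0.2·(-468) = -372
Sorghum: 0.8·(-363) + 0.2·(-393) = -369
Rye: 0.8·(-348) + 0.2·(-463) = -371
Corn: 0.8·(-358) + 0.2·(-463) = -379
Soy: 0.8·(-423) + 0.2·(-458) = -430
Highest Hurwicz score = -368 → Rice.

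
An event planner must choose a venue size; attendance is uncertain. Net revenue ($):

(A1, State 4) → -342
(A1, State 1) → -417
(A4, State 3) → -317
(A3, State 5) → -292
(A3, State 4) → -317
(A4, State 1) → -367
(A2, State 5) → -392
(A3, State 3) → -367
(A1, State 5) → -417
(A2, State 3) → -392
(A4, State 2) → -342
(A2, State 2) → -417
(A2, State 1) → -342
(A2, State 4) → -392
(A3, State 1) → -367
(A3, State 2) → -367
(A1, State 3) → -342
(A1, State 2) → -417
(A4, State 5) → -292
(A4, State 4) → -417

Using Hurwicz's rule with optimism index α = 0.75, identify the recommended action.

A1: 0.75·(-342) + 0.25·(-417) = -360.75
A2: 0.75·(-342) + 0.25·(-417) = -360.75
A3: 0.75·(-292) + 0.25·(-367) = -310.75
A4: 0.75·(-292) + 0.25·(-417) = -323.25
Highest Hurwicz score = -310.75 → A3.

A3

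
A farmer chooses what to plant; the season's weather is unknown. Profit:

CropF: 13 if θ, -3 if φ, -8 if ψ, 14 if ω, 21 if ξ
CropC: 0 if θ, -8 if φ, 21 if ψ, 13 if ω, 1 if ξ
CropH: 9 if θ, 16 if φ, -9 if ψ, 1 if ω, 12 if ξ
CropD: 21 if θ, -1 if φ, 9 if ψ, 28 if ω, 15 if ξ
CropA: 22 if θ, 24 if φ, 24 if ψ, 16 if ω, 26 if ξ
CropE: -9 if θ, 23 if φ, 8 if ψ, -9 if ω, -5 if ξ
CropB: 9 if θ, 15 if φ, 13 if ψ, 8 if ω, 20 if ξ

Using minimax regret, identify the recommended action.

CropA

Column bests: θ=22, φ=24, ψ=24, ω=28, ξ=26.
CropF regrets: 9, 27, 32, 14, 5 → max 32
CropC regrets: 22, 32, 3, 15, 25 → max 32
CropH regrets: 13, 8, 33, 27, 14 → max 33
CropD regrets: 1, 25, 15, 0, 11 → max 25
CropA regrets: 0, 0, 0, 12, 0 → max 12
CropE regrets: 31, 1, 16, 37, 31 → max 37
CropB regrets: 13, 9, 11, 20, 6 → max 20
Smallest max regret = 12 → CropA.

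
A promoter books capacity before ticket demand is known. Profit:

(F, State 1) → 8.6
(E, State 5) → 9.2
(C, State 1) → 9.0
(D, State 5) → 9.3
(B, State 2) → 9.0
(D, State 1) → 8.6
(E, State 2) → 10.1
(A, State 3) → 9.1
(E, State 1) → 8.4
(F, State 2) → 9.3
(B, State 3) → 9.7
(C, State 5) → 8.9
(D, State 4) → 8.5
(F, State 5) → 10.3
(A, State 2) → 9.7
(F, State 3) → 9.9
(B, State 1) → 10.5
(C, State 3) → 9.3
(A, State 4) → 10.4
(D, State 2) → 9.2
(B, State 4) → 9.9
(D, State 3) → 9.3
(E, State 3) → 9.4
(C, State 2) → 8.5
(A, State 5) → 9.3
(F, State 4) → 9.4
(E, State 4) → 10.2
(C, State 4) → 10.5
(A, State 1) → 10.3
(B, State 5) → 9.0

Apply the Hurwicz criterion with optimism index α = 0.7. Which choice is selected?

B

A: 0.7·10.4 + 0.3·9.1 = 10.01
B: 0.7·10.5 + 0.3·9.0 = 10.05
C: 0.7·10.5 + 0.3·8.5 = 9.9
D: 0.7·9.3 + 0.3·8.5 = 9.06
E: 0.7·10.2 + 0.3·8.4 = 9.66
F: 0.7·10.3 + 0.3·8.6 = 9.79
Highest Hurwicz score = 10.05 → B.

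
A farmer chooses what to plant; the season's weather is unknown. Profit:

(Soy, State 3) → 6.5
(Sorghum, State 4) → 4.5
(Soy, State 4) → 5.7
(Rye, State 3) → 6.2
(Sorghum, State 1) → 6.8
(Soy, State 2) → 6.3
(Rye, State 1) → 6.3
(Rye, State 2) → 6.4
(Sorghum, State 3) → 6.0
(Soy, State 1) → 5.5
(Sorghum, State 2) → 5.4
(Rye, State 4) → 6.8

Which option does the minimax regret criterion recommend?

Column bests: State 1=6.8, State 2=6.4, State 3=6.5, State 4=6.8.
Rye regrets: 0.5, 0.0, 0.3, 0.0 → max 0.5
Soy regrets: 1.3, 0.1, 0.0, 1.1 → max 1.3
Sorghum regrets: 0.0, 1.0, 0.5, 2.3 → max 2.3
Smallest max regret = 0.5 → Rye.

Rye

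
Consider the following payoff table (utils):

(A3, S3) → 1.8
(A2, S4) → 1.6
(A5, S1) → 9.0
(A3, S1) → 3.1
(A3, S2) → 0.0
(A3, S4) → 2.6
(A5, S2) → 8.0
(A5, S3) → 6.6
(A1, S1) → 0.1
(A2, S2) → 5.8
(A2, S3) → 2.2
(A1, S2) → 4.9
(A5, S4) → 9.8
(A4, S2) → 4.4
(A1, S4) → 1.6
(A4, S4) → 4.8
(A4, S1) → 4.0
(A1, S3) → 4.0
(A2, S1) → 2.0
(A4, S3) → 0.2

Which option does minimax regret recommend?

A5

Column bests: S1=9.0, S2=8.0, S3=6.6, S4=9.8.
A1 regrets: 8.9, 3.1, 2.6, 8.2 → max 8.9
A2 regrets: 7.0, 2.2, 4.4, 8.2 → max 8.2
A3 regrets: 5.9, 8.0, 4.8, 7.2 → max 8.0
A4 regrets: 5.0, 3.6, 6.4, 5.0 → max 6.4
A5 regrets: 0.0, 0.0, 0.0, 0.0 → max 0.0
Smallest max regret = 0.0 → A5.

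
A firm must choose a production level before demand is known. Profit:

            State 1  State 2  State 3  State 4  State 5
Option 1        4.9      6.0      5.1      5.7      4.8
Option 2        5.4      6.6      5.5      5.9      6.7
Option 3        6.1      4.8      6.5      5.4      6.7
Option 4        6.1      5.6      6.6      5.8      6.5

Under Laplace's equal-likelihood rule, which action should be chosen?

Option 4

Row averages: Option 1=5.3, Option 2=6.02, Option 3=5.9, Option 4=6.12
Highest average = 6.12 → Option 4.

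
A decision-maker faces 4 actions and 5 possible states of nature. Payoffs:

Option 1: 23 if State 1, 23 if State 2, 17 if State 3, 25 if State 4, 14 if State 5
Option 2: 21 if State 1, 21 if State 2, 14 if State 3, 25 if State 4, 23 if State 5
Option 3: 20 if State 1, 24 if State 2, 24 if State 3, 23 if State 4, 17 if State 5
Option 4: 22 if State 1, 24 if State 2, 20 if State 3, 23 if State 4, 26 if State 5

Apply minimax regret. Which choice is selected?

Option 4

Column bests: State 1=23, State 2=24, State 3=24, State 4=25, State 5=26.
Option 1 regrets: 0, 1, 7, 0, 12 → max 12
Option 2 regrets: 2, 3, 10, 0, 3 → max 10
Option 3 regrets: 3, 0, 0, 2, 9 → max 9
Option 4 regrets: 1, 0, 4, 2, 0 → max 4
Smallest max regret = 4 → Option 4.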